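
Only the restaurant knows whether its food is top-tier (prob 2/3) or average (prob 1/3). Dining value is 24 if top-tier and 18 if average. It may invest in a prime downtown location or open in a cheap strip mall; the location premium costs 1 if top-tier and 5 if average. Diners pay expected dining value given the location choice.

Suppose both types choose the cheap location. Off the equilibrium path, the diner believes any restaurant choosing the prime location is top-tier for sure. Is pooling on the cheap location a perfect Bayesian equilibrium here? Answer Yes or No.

On path, the diner holds the prior and pays 2/3·24 + 1/3·18 = 22. Off path (the prime location), believing top-tier, it pays 24.
top-tier: the cheap location nets 22; the prime location nets 24 − 1 = 23. top-tier would deviate.
average: the cheap location nets 22; the prime location nets 24 − 5 = 19. average stays.
A type deviates, so pooling fails.

No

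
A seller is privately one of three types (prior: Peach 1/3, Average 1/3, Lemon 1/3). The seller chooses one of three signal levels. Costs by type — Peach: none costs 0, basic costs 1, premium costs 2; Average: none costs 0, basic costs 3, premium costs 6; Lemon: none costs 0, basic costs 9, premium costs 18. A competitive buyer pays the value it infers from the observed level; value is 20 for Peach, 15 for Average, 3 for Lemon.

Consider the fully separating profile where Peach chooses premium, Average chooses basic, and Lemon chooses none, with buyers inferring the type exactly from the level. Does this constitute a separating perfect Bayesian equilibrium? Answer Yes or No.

Separating prices: premium → 20, basic → 15, none → 3.
Peach (assigned premium): none: 3 − 0 = 3; basic: 15 − 1 = 14; premium: 20 − 2 = 18. Peach stays.
Average (assigned basic): none: 3 − 0 = 3; basic: 15 − 3 = 12; premium: 20 − 6 = 14. Average prefers premium.
Lemon (assigned none): none: 3 − 0 = 3; basic: 15 − 9 = 6; premium: 20 − 18 = 2. Lemon prefers basic.
At least one type deviates; the separating profile fails.

No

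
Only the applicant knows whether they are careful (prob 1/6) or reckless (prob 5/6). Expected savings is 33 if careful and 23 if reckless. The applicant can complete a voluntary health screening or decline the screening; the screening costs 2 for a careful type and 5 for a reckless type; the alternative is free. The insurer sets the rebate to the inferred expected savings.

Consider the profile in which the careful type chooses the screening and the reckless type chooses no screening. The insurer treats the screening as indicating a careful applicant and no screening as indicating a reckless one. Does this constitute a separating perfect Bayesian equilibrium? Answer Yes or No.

Under these beliefs, the screening earns rebate 33 and no screening earns rebate 23.
careful: the screening nets 33 − 2 = 31; no screening nets 23. careful prefers the screening.
reckless: the screening nets 33 − 5 = 28; no screening nets 23. reckless would deviate to the screening.
reckless has a profitable deviation, so the profile is not an equilibrium.

No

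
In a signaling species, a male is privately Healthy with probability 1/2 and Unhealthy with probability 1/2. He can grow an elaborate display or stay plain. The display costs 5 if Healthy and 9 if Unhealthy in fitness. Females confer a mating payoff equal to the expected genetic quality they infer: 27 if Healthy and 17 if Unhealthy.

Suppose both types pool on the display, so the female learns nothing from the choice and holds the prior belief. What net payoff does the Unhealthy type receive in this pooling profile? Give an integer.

Pooled mating payoff = 1/2·27 + 1/2·17 = 22.
Unhealthy pays cost 9 for the display, so net payoff = 22 − 9 = 13.

13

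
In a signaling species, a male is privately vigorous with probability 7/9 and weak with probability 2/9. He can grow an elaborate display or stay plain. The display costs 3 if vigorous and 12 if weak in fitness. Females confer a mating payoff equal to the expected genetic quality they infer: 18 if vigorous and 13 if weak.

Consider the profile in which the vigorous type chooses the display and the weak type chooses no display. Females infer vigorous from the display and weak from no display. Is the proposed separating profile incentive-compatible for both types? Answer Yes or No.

Yes

Under these beliefs, the display earns mating payoff 18 and no display earns mating payoff 13.
vigorous: the display nets 18 − 3 = 15; no display nets 13. vigorous prefers the display.
weak: the display nets 18 − 12 = 6; no display nets 13. weak prefers no display.
Neither type deviates, so the separating profile is an equilibrium.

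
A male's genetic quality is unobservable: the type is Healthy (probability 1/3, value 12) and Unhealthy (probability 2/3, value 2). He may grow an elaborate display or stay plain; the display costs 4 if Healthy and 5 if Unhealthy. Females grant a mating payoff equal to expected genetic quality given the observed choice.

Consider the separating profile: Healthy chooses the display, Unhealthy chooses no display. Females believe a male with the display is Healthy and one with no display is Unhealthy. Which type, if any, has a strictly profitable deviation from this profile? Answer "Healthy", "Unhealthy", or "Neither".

The display pays 12; no display pays 2.
Healthy: assigned the display, nets 12 − 4 = 8; deviating to no display nets 2.
Unhealthy: assigned no display, nets 2; deviating to the display nets 12 − 5 = 7.
The Unhealthy type gains 5 by deviating.

Unhealthy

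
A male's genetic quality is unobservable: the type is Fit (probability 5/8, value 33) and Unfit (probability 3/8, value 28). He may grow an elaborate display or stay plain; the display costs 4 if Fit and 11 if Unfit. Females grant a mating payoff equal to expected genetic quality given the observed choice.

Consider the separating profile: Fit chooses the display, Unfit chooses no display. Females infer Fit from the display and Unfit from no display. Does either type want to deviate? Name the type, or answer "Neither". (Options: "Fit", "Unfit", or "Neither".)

The display pays 33; no display pays 28.
Fit: assigned the display, nets 33 − 4 = 29; deviating to no display nets 28.
Unfit: assigned no display, nets 28; deviating to the display nets 33 − 11 = 22.
Both types strictly prefer their assigned action; no profitable deviation.

Neither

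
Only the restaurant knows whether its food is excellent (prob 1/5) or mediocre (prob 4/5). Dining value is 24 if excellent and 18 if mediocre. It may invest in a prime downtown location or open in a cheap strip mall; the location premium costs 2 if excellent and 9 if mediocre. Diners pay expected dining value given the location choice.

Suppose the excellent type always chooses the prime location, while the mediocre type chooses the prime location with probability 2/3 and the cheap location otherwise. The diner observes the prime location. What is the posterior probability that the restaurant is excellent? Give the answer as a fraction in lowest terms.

3/11

P(the prime location) = (1/5)·1 + (4/5)·(2/3) = 11/15.
By Bayes' rule, P(excellent | the prime location) = (1/5) / (11/15) = 3/11.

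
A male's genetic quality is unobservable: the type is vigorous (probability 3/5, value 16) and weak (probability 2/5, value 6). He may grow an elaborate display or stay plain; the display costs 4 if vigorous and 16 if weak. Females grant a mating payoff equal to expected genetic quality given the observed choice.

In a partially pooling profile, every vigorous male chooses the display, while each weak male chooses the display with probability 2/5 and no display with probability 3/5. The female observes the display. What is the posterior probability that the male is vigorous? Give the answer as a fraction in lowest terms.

15/19

P(the display) = (3/5)·1 + (2/5)·(2/5) = 19/25.
By Bayes' rule, P(vigorous | the display) = (3/5) / (19/25) = 15/19.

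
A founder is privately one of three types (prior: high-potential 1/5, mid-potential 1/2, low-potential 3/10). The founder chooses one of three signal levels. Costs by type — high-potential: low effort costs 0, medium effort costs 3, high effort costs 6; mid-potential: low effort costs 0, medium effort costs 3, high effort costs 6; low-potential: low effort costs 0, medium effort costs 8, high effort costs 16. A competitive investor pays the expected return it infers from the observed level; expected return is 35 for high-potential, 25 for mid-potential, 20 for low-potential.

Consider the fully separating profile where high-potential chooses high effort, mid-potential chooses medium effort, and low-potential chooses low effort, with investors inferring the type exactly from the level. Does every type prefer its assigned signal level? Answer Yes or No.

No

Separating valuations: high effort → 35, medium effort → 25, low effort → 20.
high-potential (assigned high effort): low effort: 20 − 0 = 20; medium effort: 25 − 3 = 22; high effort: 35 − 6 = 29. high-potential stays.
mid-potential (assigned medium effort): low effort: 20 − 0 = 20; medium effort: 25 − 3 = 22; high effort: 35 − 6 = 29. mid-potential prefers high effort.
low-potential (assigned low effort): low effort: 20 − 0 = 20; medium effort: 25 − 8 = 17; high effort: 35 − 16 = 19. low-potential stays.
At least one type deviates; the separating profile fails.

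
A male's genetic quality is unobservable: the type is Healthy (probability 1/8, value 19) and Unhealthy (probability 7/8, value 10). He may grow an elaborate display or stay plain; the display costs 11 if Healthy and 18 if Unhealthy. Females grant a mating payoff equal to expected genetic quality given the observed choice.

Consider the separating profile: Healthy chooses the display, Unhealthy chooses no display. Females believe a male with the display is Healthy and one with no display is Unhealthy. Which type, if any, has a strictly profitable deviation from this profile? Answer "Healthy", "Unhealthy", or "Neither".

The display pays 19; no display pays 10.
Healthy: assigned the display, nets 19 − 11 = 8; deviating to no display nets 10.
Unhealthy: assigned no display, nets 10; deviating to the display nets 19 − 18 = 1.
The Healthy type gains 2 by deviating.

Healthy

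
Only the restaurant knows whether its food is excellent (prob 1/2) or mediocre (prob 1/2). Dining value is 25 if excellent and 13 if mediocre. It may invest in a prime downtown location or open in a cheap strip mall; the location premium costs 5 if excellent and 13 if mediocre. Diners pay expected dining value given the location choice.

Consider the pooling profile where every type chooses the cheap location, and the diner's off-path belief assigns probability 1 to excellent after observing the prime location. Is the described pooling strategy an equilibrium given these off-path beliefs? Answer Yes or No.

On path, the diner holds the prior and pays 1/2·25 + 1/2·13 = 19. Off path (the prime location), believing excellent, it pays 25.
excellent: the cheap location nets 19; the prime location nets 25 − 5 = 20. excellent would deviate.
mediocre: the cheap location nets 19; the prime location nets 25 − 13 = 12. mediocre stays.
A type deviates, so pooling fails.

No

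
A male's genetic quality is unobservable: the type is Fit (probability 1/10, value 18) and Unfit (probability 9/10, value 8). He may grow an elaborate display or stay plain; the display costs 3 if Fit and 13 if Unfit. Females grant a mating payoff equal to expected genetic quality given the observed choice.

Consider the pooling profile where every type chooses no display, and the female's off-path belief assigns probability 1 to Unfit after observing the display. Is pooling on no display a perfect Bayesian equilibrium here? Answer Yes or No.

Yes

On path, the female holds the prior and pays 1/10·18 + 9/10·8 = 9. Off path (the display), believing Unfit, it pays 8.
Fit: no display nets 9; the display nets 8 − 3 = 5. Fit stays.
Unfit: no display nets 9; the display nets 8 − 13 = -5. Unfit stays.
No type deviates, so pooling is sustained.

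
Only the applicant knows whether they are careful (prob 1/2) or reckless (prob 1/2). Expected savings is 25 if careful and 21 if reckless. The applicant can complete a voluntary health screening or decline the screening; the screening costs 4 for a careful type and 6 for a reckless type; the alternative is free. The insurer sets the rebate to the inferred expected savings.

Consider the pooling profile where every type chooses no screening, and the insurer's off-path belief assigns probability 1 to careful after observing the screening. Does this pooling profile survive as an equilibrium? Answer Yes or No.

On path, the insurer holds the prior and pays 1/2·25 + 1/2·21 = 23. Off path (the screening), believing careful, it pays 25.
careful: no screening nets 23; the screening nets 25 − 4 = 21. careful stays.
reckless: no screening nets 23; the screening nets 25 − 6 = 19. reckless stays.
No type deviates, so pooling is sustained.

Yes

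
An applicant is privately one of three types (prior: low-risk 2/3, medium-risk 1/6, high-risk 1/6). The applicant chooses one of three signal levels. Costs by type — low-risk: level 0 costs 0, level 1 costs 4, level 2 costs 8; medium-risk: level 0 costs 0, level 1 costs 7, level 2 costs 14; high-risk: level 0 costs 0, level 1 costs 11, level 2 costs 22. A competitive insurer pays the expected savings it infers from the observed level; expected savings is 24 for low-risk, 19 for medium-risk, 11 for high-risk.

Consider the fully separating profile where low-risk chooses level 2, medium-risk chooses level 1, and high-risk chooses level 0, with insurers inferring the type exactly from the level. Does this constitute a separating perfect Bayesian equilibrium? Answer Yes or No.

Separating rebates: level 2 → 24, level 1 → 19, level 0 → 11.
low-risk (assigned level 2): level 0: 11 − 0 = 11; level 1: 19 − 4 = 15; level 2: 24 − 8 = 16. low-risk stays.
medium-risk (assigned level 1): level 0: 11 − 0 = 11; level 1: 19 − 7 = 12; level 2: 24 − 14 = 10. medium-risk stays.
high-risk (assigned level 0): level 0: 11 − 0 = 11; level 1: 19 − 11 = 8; level 2: 24 − 22 = 2. high-risk stays.
Every type prefers its assigned level; separation holds.

Yes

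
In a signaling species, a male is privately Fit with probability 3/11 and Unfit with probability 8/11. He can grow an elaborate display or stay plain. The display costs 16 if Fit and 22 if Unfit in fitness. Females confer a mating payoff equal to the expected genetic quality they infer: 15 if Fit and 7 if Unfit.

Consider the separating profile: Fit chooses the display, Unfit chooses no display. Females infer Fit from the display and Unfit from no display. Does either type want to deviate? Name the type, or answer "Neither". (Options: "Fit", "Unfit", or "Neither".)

The display pays 15; no display pays 7.
Fit: assigned the display, nets 15 − 16 = -1; deviating to no display nets 7.
Unfit: assigned no display, nets 7; deviating to the display nets 15 − 22 = -7.
The Fit type gains 8 by deviating.

Fit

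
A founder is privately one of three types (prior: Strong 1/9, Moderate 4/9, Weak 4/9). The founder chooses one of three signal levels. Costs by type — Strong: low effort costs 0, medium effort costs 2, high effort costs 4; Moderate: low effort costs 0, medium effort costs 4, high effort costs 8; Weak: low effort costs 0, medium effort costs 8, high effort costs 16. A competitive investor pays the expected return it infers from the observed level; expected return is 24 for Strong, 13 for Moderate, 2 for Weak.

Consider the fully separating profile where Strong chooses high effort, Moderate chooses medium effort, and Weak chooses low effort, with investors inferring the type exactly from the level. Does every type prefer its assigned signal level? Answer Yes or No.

Separating valuations: high effort → 24, medium effort → 13, low effort → 2.
Strong (assigned high effort): low effort: 2 − 0 = 2; medium effort: 13 − 2 = 11; high effort: 24 − 4 = 20. Strong stays.
Moderate (assigned medium effort): low effort: 2 − 0 = 2; medium effort: 13 − 4 = 9; high effort: 24 − 8 = 16. Moderate prefers high effort.
Weak (assigned low effort): low effort: 2 − 0 = 2; medium effort: 13 − 8 = 5; high effort: 24 − 16 = 8. Weak prefers high effort.
At least one type deviates; the separating profile fails.

No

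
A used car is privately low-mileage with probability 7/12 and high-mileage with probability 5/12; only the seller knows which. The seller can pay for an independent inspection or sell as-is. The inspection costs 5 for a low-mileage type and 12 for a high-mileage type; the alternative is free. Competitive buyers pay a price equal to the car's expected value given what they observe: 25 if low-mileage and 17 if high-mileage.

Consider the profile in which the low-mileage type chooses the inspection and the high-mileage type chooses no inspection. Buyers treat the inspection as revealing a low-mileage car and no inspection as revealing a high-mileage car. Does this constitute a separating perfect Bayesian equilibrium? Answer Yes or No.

Yes

Under these beliefs, the inspection earns price 25 and no inspection earns price 17.
low-mileage: the inspection nets 25 − 5 = 20; no inspection nets 17. low-mileage prefers the inspection.
high-mileage: the inspection nets 25 − 12 = 13; no inspection nets 17. high-mileage prefers no inspection.
Neither type deviates, so the separating profile is an equilibrium.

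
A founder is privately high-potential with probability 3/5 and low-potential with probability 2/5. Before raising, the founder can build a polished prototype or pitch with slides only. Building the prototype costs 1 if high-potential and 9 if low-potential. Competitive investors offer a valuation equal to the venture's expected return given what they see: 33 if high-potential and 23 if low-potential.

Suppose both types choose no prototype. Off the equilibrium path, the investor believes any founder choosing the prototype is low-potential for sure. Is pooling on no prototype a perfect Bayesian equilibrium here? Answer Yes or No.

Yes

On path, the investor holds the prior and pays 3/5·33 + 2/5·23 = 29. Off path (the prototype), believing low-potential, it pays 23.
high-potential: no prototype nets 29; the prototype nets 23 − 1 = 22. high-potential stays.
low-potential: no prototype nets 29; the prototype nets 23 − 9 = 14. low-potential stays.
No type deviates, so pooling is sustained.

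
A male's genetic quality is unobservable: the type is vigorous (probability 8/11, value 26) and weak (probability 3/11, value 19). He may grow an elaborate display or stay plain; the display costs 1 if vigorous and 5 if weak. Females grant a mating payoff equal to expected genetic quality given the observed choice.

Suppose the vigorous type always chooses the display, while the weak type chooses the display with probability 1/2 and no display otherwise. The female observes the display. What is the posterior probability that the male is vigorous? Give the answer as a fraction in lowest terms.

P(the display) = (8/11)·1 + (3/11)·(1/2) = 19/22.
By Bayes' rule, P(vigorous | the display) = (8/11) / (19/22) = 16/19.

16/19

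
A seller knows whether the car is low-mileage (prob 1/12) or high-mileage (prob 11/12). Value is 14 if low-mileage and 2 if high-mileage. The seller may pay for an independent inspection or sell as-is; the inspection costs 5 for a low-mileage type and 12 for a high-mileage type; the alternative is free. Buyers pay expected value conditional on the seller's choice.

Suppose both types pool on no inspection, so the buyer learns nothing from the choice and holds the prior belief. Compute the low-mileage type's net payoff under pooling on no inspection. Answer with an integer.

3

Pooled price = 1/12·14 + 11/12·2 = 3.
low-mileage pays no cost for no inspection, so net payoff = 3.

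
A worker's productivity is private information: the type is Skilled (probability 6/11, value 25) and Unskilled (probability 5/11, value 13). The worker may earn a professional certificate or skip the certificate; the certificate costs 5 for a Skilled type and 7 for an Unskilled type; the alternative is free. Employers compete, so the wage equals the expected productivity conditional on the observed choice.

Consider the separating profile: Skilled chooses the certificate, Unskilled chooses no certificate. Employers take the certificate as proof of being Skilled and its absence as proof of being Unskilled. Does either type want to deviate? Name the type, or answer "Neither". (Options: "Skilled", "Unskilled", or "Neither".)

Unskilled

The certificate pays 25; no certificate pays 13.
Skilled: assigned the certificate, nets 25 − 5 = 20; deviating to no certificate nets 13.
Unskilled: assigned no certificate, nets 13; deviating to the certificate nets 25 − 7 = 18.
The Unskilled type gains 5 by deviating.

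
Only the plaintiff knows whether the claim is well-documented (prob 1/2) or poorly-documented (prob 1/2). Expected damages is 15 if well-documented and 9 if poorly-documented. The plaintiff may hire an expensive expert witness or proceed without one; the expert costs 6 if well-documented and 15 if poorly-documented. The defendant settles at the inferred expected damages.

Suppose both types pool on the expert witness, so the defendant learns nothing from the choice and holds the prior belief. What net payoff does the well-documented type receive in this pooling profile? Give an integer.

6

Pooled settlement = 1/2·15 + 1/2·9 = 12.
well-documented pays cost 6 for the expert witness, so net payoff = 12 − 6 = 6.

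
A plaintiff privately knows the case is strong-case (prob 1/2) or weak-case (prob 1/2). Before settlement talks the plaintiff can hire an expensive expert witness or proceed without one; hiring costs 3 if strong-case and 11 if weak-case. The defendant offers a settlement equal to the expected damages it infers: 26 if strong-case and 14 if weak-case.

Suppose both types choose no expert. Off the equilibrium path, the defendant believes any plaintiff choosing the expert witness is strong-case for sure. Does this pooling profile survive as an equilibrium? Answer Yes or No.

No

On path, the defendant holds the prior and pays 1/2·26 + 1/2·14 = 20. Off path (the expert witness), believing strong-case, it pays 26.
strong-case: no expert nets 20; the expert witness nets 26 − 3 = 23. strong-case would deviate.
weak-case: no expert nets 20; the expert witness nets 26 − 11 = 15. weak-case stays.
A type deviates, so pooling fails.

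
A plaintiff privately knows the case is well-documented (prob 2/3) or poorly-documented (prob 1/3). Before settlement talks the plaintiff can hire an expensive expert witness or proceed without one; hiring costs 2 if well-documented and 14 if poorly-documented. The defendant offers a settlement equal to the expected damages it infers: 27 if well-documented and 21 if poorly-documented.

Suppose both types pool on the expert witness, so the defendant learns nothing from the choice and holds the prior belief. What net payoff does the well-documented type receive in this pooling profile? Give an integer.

Pooled settlement = 2/3·27 + 1/3·21 = 25.
well-documented pays cost 2 for the expert witness, so net payoff = 25 − 2 = 23.

23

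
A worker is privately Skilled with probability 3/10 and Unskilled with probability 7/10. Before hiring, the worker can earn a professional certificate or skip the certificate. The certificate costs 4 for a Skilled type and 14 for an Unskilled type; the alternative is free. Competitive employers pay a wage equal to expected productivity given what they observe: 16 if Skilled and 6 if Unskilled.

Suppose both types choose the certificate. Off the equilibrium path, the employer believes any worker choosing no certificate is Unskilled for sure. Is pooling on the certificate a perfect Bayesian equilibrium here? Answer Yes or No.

On path, the employer holds the prior and pays 3/10·16 + 7/10·6 = 9. Off path (no certificate), believing Unskilled, it pays 6.
Skilled: the certificate nets 9 − 4 = 5; no certificate nets 6. Skilled would deviate.
Unskilled: the certificate nets 9 − 14 = -5; no certificate nets 6. Unskilled would deviate.
A type deviates, so pooling fails.

No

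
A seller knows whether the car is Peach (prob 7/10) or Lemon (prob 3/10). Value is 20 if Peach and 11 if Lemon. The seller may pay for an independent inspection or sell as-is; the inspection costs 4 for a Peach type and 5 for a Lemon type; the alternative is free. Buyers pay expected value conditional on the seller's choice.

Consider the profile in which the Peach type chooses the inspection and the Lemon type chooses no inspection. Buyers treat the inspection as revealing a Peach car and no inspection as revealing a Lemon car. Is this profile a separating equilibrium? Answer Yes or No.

No

Under these beliefs, the inspection earns price 20 and no inspection earns price 11.
Peach: the inspection nets 20 − 4 = 16; no inspection nets 11. Peach prefers the inspection.
Lemon: the inspection nets 20 − 5 = 15; no inspection nets 11. Lemon would deviate to the inspection.
Lemon has a profitable deviation, so the profile is not an equilibrium.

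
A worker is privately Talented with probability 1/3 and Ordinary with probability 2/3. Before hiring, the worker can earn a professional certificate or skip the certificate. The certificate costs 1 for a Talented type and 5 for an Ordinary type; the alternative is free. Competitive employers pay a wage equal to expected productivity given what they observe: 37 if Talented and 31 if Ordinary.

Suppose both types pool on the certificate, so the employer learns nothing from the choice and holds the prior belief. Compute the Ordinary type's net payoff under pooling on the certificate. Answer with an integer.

Pooled wage = 1/3·37 + 2/3·31 = 33.
Ordinary pays cost 5 for the certificate, so net payoff = 33 − 5 = 28.

28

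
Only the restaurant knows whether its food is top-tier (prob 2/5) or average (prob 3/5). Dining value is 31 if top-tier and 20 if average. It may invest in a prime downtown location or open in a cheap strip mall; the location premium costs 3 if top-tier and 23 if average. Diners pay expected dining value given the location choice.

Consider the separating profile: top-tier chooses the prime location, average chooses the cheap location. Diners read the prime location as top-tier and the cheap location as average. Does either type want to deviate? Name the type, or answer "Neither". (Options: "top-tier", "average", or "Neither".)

The prime location pays 31; the cheap location pays 20.
top-tier: assigned the prime location, nets 31 − 3 = 28; deviating to the cheap location nets 20.
average: assigned the cheap location, nets 20; deviating to the prime location nets 31 − 23 = 8.
Both types strictly prefer their assigned action; no profitable deviation.

Neither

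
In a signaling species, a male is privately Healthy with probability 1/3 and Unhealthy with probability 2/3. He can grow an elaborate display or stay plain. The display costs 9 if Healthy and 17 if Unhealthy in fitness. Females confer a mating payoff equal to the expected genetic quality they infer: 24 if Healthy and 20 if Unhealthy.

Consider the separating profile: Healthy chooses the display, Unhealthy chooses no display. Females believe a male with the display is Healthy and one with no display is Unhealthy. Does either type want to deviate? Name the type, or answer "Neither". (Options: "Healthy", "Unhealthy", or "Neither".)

The display pays 24; no display pays 20.
Healthy: assigned the display, nets 24 − 9 = 15; deviating to no display nets 20.
Unhealthy: assigned no display, nets 20; deviating to the display nets 24 − 17 = 7.
The Healthy type gains 5 by deviating.

Healthy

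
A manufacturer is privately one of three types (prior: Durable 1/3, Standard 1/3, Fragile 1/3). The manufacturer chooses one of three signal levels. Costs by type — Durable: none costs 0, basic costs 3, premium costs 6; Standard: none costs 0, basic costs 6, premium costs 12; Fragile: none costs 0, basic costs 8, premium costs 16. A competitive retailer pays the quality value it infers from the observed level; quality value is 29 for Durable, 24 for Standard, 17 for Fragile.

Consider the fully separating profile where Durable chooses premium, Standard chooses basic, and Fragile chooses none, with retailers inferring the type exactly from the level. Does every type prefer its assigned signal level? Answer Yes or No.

Yes

Separating prices: premium → 29, basic → 24, none → 17.
Durable (assigned premium): none: 17 − 0 = 17; basic: 24 − 3 = 21; premium: 29 − 6 = 23. Durable stays.
Standard (assigned basic): none: 17 − 0 = 17; basic: 24 − 6 = 18; premium: 29 − 12 = 17. Standard stays.
Fragile (assigned none): none: 17 − 0 = 17; basic: 24 − 8 = 16; premium: 29 − 16 = 13. Fragile stays.
Every type prefers its assigned level; separation holds.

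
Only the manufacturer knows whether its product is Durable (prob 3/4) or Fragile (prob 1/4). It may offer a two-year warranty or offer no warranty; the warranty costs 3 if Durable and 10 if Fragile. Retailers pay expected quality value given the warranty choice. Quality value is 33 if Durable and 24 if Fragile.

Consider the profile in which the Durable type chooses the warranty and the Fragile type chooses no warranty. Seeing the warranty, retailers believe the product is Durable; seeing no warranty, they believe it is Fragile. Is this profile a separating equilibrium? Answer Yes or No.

Under these beliefs, the warranty earns price 33 and no warranty earns price 24.
Durable: the warranty nets 33 − 3 = 30; no warranty nets 24. Durable prefers the warranty.
Fragile: the warranty nets 33 − 10 = 23; no warranty nets 24. Fragile prefers no warranty.
Neither type deviates, so the separating profile is an equilibrium.

Yes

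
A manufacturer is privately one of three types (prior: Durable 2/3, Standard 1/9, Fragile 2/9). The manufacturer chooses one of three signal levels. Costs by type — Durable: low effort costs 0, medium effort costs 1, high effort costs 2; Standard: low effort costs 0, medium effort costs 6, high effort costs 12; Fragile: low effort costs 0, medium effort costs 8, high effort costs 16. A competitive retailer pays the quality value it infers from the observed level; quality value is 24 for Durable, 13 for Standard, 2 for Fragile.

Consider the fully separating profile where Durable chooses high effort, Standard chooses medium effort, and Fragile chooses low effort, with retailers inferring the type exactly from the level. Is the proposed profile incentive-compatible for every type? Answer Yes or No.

No

Separating prices: high effort → 24, medium effort → 13, low effort → 2.
Durable (assigned high effort): low effort: 2 − 0 = 2; medium effort: 13 − 1 = 12; high effort: 24 − 2 = 22. Durable stays.
Standard (assigned medium effort): low effort: 2 − 0 = 2; medium effort: 13 − 6 = 7; high effort: 24 − 12 = 12. Standard prefers high effort.
Fragile (assigned low effort): low effort: 2 − 0 = 2; medium effort: 13 − 8 = 5; high effort: 24 − 16 = 8. Fragile prefers high effort.
At least one type deviates; the separating profile fails.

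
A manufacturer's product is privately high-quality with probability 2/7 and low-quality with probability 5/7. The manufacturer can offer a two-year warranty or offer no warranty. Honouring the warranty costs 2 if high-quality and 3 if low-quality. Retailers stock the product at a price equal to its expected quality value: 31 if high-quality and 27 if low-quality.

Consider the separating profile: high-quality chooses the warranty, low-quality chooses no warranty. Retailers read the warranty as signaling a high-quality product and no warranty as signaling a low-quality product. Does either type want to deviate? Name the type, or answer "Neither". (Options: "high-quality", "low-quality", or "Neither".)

low-quality

The warranty pays 31; no warranty pays 27.
high-quality: assigned the warranty, nets 31 − 2 = 29; deviating to no warranty nets 27.
low-quality: assigned no warranty, nets 27; deviating to the warranty nets 31 − 3 = 28.
The low-quality type gains 1 by deviating.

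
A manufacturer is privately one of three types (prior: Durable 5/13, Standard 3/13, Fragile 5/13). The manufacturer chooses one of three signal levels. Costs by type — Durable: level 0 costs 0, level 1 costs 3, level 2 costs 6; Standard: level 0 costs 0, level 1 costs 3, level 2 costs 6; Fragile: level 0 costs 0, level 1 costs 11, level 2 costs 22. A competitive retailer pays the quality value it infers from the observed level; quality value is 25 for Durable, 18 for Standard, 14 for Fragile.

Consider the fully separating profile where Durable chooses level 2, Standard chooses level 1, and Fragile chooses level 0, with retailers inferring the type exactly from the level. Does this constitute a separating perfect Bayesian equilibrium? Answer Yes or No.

No

Separating prices: level 2 → 25, level 1 → 18, level 0 → 14.
Durable (assigned level 2): level 0: 14 − 0 = 14; level 1: 18 − 3 = 15; level 2: 25 − 6 = 19. Durable stays.
Standard (assigned level 1): level 0: 14 − 0 = 14; level 1: 18 − 3 = 15; level 2: 25 − 6 = 19. Standard prefers level 2.
Fragile (assigned level 0): level 0: 14 − 0 = 14; level 1: 18 − 11 = 7; level 2: 25 − 22 = 3. Fragile stays.
At least one type deviates; the separating profile fails.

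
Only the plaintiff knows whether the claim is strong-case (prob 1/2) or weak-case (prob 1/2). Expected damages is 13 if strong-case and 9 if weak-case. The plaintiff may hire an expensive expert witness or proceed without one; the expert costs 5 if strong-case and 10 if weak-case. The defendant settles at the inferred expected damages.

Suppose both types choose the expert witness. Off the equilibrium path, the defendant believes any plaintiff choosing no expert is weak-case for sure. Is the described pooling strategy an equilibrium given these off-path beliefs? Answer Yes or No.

No

On path, the defendant holds the prior and pays 1/2·13 + 1/2·9 = 11. Off path (no expert), believing weak-case, it pays 9.
strong-case: the expert witness nets 11 − 5 = 6; no expert nets 9. strong-case would deviate.
weak-case: the expert witness nets 11 − 10 = 1; no expert nets 9. weak-case would deviate.
A type deviates, so pooling fails.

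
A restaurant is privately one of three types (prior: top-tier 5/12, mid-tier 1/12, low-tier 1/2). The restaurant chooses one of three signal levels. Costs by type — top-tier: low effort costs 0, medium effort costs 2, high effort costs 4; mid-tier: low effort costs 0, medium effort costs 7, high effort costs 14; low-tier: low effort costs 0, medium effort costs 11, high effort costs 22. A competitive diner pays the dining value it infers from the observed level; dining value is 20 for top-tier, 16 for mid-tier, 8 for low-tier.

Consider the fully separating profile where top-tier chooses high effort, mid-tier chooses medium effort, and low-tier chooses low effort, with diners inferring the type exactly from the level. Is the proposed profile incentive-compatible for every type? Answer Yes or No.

Yes

Separating price premiums: high effort → 20, medium effort → 16, low effort → 8.
top-tier (assigned high effort): low effort: 8 − 0 = 8; medium effort: 16 − 2 = 14; high effort: 20 − 4 = 16. top-tier stays.
mid-tier (assigned medium effort): low effort: 8 − 0 = 8; medium effort: 16 − 7 = 9; high effort: 20 − 14 = 6. mid-tier stays.
low-tier (assigned low effort): low effort: 8 − 0 = 8; medium effort: 16 − 11 = 5; high effort: 20 − 22 = -2. low-tier stays.
Every type prefers its assigned level; separation holds.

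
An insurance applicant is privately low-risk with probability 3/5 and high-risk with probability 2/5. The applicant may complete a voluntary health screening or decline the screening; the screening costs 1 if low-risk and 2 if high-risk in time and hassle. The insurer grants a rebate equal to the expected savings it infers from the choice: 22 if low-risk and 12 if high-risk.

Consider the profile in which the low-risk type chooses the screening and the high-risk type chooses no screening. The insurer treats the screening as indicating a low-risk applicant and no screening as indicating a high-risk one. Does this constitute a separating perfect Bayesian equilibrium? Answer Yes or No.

No

Under these beliefs, the screening earns rebate 22 and no screening earns rebate 12.
low-risk: the screening nets 22 − 1 = 21; no screening nets 12. low-risk prefers the screening.
high-risk: the screening nets 22 − 2 = 20; no screening nets 12. high-risk would deviate to the screening.
high-risk has a profitable deviation, so the profile is not an equilibrium.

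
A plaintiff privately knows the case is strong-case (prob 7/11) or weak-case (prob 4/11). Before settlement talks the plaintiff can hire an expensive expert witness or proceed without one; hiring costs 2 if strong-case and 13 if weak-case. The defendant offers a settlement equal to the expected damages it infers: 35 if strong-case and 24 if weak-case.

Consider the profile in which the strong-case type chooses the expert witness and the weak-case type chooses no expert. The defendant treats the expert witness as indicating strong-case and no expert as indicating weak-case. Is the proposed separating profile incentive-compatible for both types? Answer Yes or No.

Yes

Under these beliefs, the expert witness earns settlement 35 and no expert earns settlement 24.
strong-case: the expert witness nets 35 − 2 = 33; no expert nets 24. strong-case prefers the expert witness.
weak-case: the expert witness nets 35 − 13 = 22; no expert nets 24. weak-case prefers no expert.
Neither type deviates, so the separating profile is an equilibrium.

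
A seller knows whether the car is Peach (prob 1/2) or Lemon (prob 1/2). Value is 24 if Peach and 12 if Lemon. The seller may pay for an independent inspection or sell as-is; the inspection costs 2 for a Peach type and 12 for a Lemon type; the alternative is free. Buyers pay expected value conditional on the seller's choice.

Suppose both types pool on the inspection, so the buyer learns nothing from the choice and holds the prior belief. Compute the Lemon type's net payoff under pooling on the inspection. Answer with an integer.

Pooled price = 1/2·24 + 1/2·12 = 18.
Lemon pays cost 12 for the inspection, so net payoff = 18 − 12 = 6.

6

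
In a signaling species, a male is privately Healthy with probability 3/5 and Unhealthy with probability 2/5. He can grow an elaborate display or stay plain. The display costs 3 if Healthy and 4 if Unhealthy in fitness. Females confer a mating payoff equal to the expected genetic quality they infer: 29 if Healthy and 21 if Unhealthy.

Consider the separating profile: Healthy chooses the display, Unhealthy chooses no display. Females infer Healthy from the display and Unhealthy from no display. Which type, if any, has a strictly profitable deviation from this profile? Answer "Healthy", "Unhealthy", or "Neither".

The display pays 29; no display pays 21.
Healthy: assigned the display, nets 29 − 3 = 26; deviating to no display nets 21.
Unhealthy: assigned no display, nets 21; deviating to the display nets 29 − 4 = 25.
The Unhealthy type gains 4 by deviating.

Unhealthy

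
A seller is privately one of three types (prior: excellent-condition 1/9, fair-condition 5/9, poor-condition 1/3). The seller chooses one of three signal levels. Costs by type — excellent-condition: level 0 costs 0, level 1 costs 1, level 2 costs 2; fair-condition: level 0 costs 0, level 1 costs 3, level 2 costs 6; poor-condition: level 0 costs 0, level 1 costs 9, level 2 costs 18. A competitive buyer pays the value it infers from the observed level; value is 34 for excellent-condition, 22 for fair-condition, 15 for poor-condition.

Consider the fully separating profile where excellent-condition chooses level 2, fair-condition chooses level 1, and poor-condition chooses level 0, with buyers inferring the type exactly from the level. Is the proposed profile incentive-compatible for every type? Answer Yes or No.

No

Separating prices: level 2 → 34, level 1 → 22, level 0 → 15.
excellent-condition (assigned level 2): level 0: 15 − 0 = 15; level 1: 22 − 1 = 21; level 2: 34 − 2 = 32. excellent-condition stays.
fair-condition (assigned level 1): level 0: 15 − 0 = 15; level 1: 22 − 3 = 19; level 2: 34 − 6 = 28. fair-condition prefers level 2.
poor-condition (assigned level 0): level 0: 15 − 0 = 15; level 1: 22 − 9 = 13; level 2: 34 − 18 = 16. poor-condition prefers level 2.
At least one type deviates; the separating profile fails.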